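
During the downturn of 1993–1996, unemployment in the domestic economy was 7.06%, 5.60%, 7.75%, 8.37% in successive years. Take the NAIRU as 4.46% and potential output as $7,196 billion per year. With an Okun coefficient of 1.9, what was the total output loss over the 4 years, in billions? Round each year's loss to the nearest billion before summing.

Year 1993: gap = -1.9 × (7.06 - 4.46) = -4.94%, loss ≈ 7196 × 4.94/100 ≈ 355.
Year 1994: gap = -1.9 × (5.6 - 4.46) = -2.166%, loss ≈ 7196 × 2.166/100 ≈ 156.
Year 1995: gap = -1.9 × (7.75 - 4.46) = -6.251%, loss ≈ 7196 × 6.251/100 ≈ 450.
Year 1996: gap = -1.9 × (8.37 - 4.46) = -7.429%, loss ≈ 7196 × 7.429/100 ≈ 535.
Total lost output = 355 + 156 + 450 + 535 = 1496 billion.

$1,496 billion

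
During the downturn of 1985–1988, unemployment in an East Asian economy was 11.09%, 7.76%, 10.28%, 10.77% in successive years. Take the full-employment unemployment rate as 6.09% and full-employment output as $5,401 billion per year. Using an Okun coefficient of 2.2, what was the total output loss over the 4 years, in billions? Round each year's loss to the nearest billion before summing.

Year 1985: gap = -2.2 × (11.09 - 6.09) = -11%, loss ≈ 5401 × 11/100 ≈ 594.
Year 1986: gap = -2.2 × (7.76 - 6.09) = -3.674%, loss ≈ 5401 × 3.674/100 ≈ 198.
Year 1987: gap = -2.2 × (10.28 - 6.09) = -9.218%, loss ≈ 5401 × 9.218/100 ≈ 498.
Year 1988: gap = -2.2 × (10.77 - 6.09) = -10.296%, loss ≈ 5401 × 10.296/100 ≈ 556.
Total lost output = 594 + 198 + 498 + 556 = 1846 billion.

$1,846 billion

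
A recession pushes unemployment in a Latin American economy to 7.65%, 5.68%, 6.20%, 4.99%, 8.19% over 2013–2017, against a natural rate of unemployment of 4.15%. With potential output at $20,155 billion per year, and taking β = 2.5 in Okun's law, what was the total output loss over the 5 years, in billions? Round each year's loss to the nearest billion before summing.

Year 2013: gap = -2.5 × (7.65 - 4.15) = -8.75%, loss ≈ 20155 × 8.75/100 ≈ 1764.
Year 2014: gap = -2.5 × (5.68 - 4.15) = -3.825%, loss ≈ 20155 × 3.825/100 ≈ 771.
Year 2015: gap = -2.5 × (6.2 - 4.15) = -5.125%, loss ≈ 20155 × 5.125/100 ≈ 1033.
Year 2016: gap = -2.5 × (4.99 - 4.15) = -2.1%, loss ≈ 20155 × 2.1/100 ≈ 423.
Year 2017: gap = -2.5 × (8.19 - 4.15) = -10.1%, loss ≈ 20155 × 10.1/100 ≈ 2036.
Total lost output = 1764 + 771 + 1033 + 423 + 2036 = 6027 billion.

$6,027 billion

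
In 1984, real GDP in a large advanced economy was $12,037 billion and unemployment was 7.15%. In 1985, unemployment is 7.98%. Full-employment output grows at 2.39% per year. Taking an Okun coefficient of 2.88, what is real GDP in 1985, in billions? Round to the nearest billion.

Δu = 7.98 - 7.15 = 0.83 points.
Okun's law (growth form): g_Y = g_Y* - β × Δu = 2.39 - 2.88 × (0.83) = 2.39 - 2.3904 = -0.0004%.
Real GDP in the next year = 12037 × (1 - 0.0004/100) = 12037 × 0.999996 ≈ 12037 billion.

$12,037 billion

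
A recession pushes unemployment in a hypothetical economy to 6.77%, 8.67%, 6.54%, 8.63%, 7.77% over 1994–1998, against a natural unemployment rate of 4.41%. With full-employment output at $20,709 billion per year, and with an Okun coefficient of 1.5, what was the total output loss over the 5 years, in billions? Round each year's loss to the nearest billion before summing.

$5,073 billion

Year 1994: gap = -1.5 × (6.77 - 4.41) = -3.54%, loss ≈ 20709 × 3.54/100 ≈ 733.
Year 1995: gap = -1.5 × (8.67 - 4.41) = -6.39%, loss ≈ 20709 × 6.39/100 ≈ 1323.
Year 1996: gap = -1.5 × (6.54 - 4.41) = -3.195%, loss ≈ 20709 × 3.195/100 ≈ 662.
Year 1997: gap = -1.5 × (8.63 - 4.41) = -6.33%, loss ≈ 20709 × 6.33/100 ≈ 1311.
Year 1998: gap = -1.5 × (7.77 - 4.41) = -5.04%, loss ≈ 20709 × 5.04/100 ≈ 1044.
Total lost output = 733 + 1323 + 662 + 1311 + 1044 = 5073 billion.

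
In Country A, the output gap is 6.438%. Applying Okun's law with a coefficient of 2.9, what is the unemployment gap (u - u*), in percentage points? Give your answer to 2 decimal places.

Okun's law: output gap = -β × (u - u*), so u - u* = -(output gap)/β.
u - u* = -(6.438)/2.9 = -2.22 percentage points.

-2.22 percentage points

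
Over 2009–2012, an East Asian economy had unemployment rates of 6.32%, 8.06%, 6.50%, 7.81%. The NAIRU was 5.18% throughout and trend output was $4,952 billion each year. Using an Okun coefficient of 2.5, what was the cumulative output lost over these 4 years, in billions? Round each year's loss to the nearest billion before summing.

Year 2009: gap = -2.5 × (6.32 - 5.18) = -2.85%, loss ≈ 4952 × 2.85/100 ≈ 141.
Year 2010: gap = -2.5 × (8.06 - 5.18) = -7.2%, loss ≈ 4952 × 7.2/100 ≈ 357.
Year 2011: gap = -2.5 × (6.5 - 5.18) = -3.3%, loss ≈ 4952 × 3.3/100 ≈ 163.
Year 2012: gap = -2.5 × (7.81 - 5.18) = -6.575%, loss ≈ 4952 × 6.575/100 ≈ 326.
Total lost output = 141 + 357 + 163 + 326 = 987 billion.

$987 billion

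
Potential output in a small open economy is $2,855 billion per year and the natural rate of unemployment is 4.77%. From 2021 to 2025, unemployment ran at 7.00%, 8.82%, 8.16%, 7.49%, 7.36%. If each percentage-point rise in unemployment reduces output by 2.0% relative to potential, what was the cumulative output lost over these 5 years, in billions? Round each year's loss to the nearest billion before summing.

$855 billion

Year 2021: gap = -2.0 × (7 - 4.77) = -4.46%, loss ≈ 2855 × 4.46/100 ≈ 127.
Year 2022: gap = -2.0 × (8.82 - 4.77) = -8.1%, loss ≈ 2855 × 8.1/100 ≈ 231.
Year 2023: gap = -2.0 × (8.16 - 4.77) = -6.78%, loss ≈ 2855 × 6.78/100 ≈ 194.
Year 2024: gap = -2.0 × (7.49 - 4.77) = -5.44%, loss ≈ 2855 × 5.44/100 ≈ 155.
Year 2025: gap = -2.0 × (7.36 - 4.77) = -5.18%, loss ≈ 2855 × 5.18/100 ≈ 148.
Total lost output = 127 + 231 + 194 + 155 + 148 = 855 billion.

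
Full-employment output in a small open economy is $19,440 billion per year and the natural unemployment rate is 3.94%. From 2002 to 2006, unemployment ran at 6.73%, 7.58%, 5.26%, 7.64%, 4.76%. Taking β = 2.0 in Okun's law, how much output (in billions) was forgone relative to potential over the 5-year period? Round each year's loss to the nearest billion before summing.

$4,771 billion

Year 2002: gap = -2.0 × (6.73 - 3.94) = -5.58%, loss ≈ 19440 × 5.58/100 ≈ 1085.
Year 2003: gap = -2.0 × (7.58 - 3.94) = -7.28%, loss ≈ 19440 × 7.28/100 ≈ 1415.
Year 2004: gap = -2.0 × (5.26 - 3.94) = -2.64%, loss ≈ 19440 × 2.64/100 ≈ 513.
Year 2005: gap = -2.0 × (7.64 - 3.94) = -7.4%, loss ≈ 19440 × 7.4/100 ≈ 1439.
Year 2006: gap = -2.0 × (4.76 - 3.94) = -1.64%, loss ≈ 19440 × 1.64/100 ≈ 319.
Total lost output = 1085 + 1415 + 513 + 1439 + 319 = 4771 billion.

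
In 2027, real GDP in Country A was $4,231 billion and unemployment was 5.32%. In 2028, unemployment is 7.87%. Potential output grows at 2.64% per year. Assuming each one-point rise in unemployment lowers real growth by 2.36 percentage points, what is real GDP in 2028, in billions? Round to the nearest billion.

Δu = 7.87 - 5.32 = 2.55 points.
Okun's law (growth form): g_Y = g_Y* - β × Δu = 2.64 - 2.36 × (2.55) = 2.64 - 6.018 = -3.378%.
Real GDP in the next year = 4231 × (1 - 3.378/100) = 4231 × 0.96622 ≈ 4088 billion.

$4,088 billion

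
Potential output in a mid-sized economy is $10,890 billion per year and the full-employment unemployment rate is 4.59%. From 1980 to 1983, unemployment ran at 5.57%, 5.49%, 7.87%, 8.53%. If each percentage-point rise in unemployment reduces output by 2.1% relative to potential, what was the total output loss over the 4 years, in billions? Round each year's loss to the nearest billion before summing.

Year 1980: gap = -2.1 × (5.57 - 4.59) = -2.058%, loss ≈ 10890 × 2.058/100 ≈ 224.
Year 1981: gap = -2.1 × (5.49 - 4.59) = -1.89%, loss ≈ 10890 × 1.89/100 ≈ 206.
Year 1982: gap = -2.1 × (7.87 - 4.59) = -6.888%, loss ≈ 10890 × 6.888/100 ≈ 750.
Year 1983: gap = -2.1 × (8.53 - 4.59) = -8.274%, loss ≈ 10890 × 8.274/100 ≈ 901.
Total lost output = 224 + 206 + 750 + 901 = 2081 billion.

$2,081 billion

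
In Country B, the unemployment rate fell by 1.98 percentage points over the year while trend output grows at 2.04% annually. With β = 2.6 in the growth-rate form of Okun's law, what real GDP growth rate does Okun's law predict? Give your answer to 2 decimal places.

Growth-rate Okun's law: g_Y = g_Y* - β × Δu.
g_Y = 2.04 - 2.6 × (-1.98) = 2.04 + 5.148 = 7.188%, i.e. 7.19% to 2 d.p.

7.19%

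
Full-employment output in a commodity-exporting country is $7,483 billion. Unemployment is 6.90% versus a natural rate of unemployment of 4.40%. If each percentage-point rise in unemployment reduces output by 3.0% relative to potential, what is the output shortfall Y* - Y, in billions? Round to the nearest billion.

$561 billion

Output gap = -3.0 × (6.9 - 4.4) = -3 × 2.5 = -7.5%.
Actual GDP ≈ 7483 × 0.925 ≈ 6922 billion, so the shortfall is 7483 - 6922 = 561 billion.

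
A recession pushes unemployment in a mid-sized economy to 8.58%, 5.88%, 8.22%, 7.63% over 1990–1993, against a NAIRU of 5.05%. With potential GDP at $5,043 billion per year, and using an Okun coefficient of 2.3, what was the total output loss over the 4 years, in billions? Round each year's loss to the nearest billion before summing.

$1,172 billion

Year 1990: gap = -2.3 × (8.58 - 5.05) = -8.119%, loss ≈ 5043 × 8.119/100 ≈ 409.
Year 1991: gap = -2.3 × (5.88 - 5.05) = -1.909%, loss ≈ 5043 × 1.909/100 ≈ 96.
Year 1992: gap = -2.3 × (8.22 - 5.05) = -7.291%, loss ≈ 5043 × 7.291/100 ≈ 368.
Year 1993: gap = -2.3 × (7.63 - 5.05) = -5.934%, loss ≈ 5043 × 5.934/100 ≈ 299.
Total lost output = 409 + 96 + 368 + 299 = 1172 billion.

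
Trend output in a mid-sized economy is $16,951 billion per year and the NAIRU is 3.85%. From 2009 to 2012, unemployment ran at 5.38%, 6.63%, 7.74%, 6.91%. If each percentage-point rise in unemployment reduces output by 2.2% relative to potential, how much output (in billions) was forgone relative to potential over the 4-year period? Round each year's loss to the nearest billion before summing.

$4,200 billion

Year 2009: gap = -2.2 × (5.38 - 3.85) = -3.366%, loss ≈ 16951 × 3.366/100 ≈ 571.
Year 2010: gap = -2.2 × (6.63 - 3.85) = -6.116%, loss ≈ 16951 × 6.116/100 ≈ 1037.
Year 2011: gap = -2.2 × (7.74 - 3.85) = -8.558%, loss ≈ 16951 × 8.558/100 ≈ 1451.
Year 2012: gap = -2.2 × (6.91 - 3.85) = -6.732%, loss ≈ 16951 × 6.732/100 ≈ 1141.
Total lost output = 571 + 1037 + 1451 + 1141 = 4200 billion.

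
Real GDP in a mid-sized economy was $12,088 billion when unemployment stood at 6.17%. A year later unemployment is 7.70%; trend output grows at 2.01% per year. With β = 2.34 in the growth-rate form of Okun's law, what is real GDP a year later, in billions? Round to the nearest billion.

Δu = 7.7 - 6.17 = 1.53 points.
Okun's law (growth form): g_Y = g_Y* - β × Δu = 2.01 - 2.34 × (1.53) = 2.01 - 3.5802 = -1.5702%.
Real GDP in the next year = 12088 × (1 - 1.5702/100) = 12088 × 0.984298 ≈ 11898 billion.

$11,898 billion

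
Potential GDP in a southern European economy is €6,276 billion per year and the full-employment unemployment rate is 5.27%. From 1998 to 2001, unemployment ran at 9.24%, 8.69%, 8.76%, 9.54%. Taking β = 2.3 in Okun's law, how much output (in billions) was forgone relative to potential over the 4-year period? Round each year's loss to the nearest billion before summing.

Year 1998: gap = -2.3 × (9.24 - 5.27) = -9.131%, loss ≈ 6276 × 9.131/100 ≈ 573.
Year 1999: gap = -2.3 × (8.69 - 5.27) = -7.866%, loss ≈ 6276 × 7.866/100 ≈ 494.
Year 2000: gap = -2.3 × (8.76 - 5.27) = -8.027%, loss ≈ 6276 × 8.027/100 ≈ 504.
Year 2001: gap = -2.3 × (9.54 - 5.27) = -9.821%, loss ≈ 6276 × 9.821/100 ≈ 616.
Total lost output = 573 + 494 + 504 + 616 = 2187 billion.

€2,187 billion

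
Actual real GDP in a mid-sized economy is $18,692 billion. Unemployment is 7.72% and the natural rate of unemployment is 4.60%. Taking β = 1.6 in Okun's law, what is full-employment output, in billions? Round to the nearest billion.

Unemployment gap = 7.72 - 4.6 = 3.12 points, so output gap = -1.6 × 3.12 = -4.992%.
Since Y = Y* × (1 + gap/100), Y* = 18692/0.95008 ≈ 19674 billion.

$19,674 billion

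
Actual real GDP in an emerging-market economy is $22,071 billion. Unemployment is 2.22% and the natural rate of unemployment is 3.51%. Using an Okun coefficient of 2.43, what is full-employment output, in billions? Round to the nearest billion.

$21,400 billion

Unemployment gap = 2.22 - 3.51 = -1.29 points, so output gap = -2.43 × (-1.29) = 3.1347%.
Since Y = Y* × (1 + gap/100), Y* = 22071/1.031347 ≈ 21400 billion.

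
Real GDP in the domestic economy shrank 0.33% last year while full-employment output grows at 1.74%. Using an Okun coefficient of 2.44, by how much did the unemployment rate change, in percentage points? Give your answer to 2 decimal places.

0.85 percentage points

Growth-rate Okun's law: g_Y = g_Y* - β × Δu, so Δu = (g_Y* - g_Y)/β.
Δu = (1.74 + 0.33)/2.44 = 2.07/2.44 = 0.85 percentage points.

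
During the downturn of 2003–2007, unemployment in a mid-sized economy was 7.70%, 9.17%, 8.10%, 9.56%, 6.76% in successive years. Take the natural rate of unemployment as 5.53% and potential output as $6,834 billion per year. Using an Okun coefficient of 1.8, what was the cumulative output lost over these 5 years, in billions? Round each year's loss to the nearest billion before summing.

Year 2003: gap = -1.8 × (7.7 - 5.53) = -3.906%, loss ≈ 6834 × 3.906/100 ≈ 267.
Year 2004: gap = -1.8 × (9.17 - 5.53) = -6.552%, loss ≈ 6834 × 6.552/100 ≈ 448.
Year 2005: gap = -1.8 × (8.1 - 5.53) = -4.626%, loss ≈ 6834 × 4.626/100 ≈ 316.
Year 2006: gap = -1.8 × (9.56 - 5.53) = -7.254%, loss ≈ 6834 × 7.254/100 ≈ 496.
Year 2007: gap = -1.8 × (6.76 - 5.53) = -2.214%, loss ≈ 6834 × 2.214/100 ≈ 151.
Total lost output = 267 + 448 + 316 + 496 + 151 = 1678 billion.

$1,678 billion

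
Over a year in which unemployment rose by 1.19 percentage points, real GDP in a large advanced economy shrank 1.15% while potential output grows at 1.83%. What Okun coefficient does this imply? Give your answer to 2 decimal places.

β ≈ 2.50

Growth form: g_Y = g_Y* - β × Δu, so β = (g_Y* - g_Y)/Δu.
β = (1.83 + 1.15)/1.19 = 2.98/1.19 = 2.50.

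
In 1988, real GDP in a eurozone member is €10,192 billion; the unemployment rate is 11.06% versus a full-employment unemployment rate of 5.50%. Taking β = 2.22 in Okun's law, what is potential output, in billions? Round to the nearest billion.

€11,627 billion

Unemployment gap = 11.06 - 5.5 = 5.56 points, so output gap = -2.22 × 5.56 = -12.3432%.
Since Y = Y* × (1 + gap/100), Y* = 10192/0.876568 ≈ 11627 billion.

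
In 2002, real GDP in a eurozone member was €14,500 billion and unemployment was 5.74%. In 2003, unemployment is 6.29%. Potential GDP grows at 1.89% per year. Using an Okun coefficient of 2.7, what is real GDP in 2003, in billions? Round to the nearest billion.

€14,559 billion

Δu = 6.29 - 5.74 = 0.55 points.
Okun's law (growth form): g_Y = g_Y* - β × Δu = 1.89 - 2.7 × (0.55) = 1.89 - 1.485 = 0.405%.
Real GDP in the next year = 14500 × (1 + 0.405/100) = 14500 × 1.00405 ≈ 14559 billion.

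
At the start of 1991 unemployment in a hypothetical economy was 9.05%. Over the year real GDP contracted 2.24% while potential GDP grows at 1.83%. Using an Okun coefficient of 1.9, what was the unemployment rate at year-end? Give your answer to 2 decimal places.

Growth-rate Okun's law: g_Y = g_Y* - β × Δu, so Δu = (g_Y* - g_Y)/β.
Δu = (1.83 + 2.24)/1.9 = 4.07/1.9 = 2.14 percentage points.
Year-end unemployment = 9.05 + 2.14 = 11.19%.

11.19%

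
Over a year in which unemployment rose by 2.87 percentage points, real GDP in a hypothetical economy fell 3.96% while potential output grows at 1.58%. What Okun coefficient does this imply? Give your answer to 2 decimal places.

β ≈ 1.93

Growth form: g_Y = g_Y* - β × Δu, so β = (g_Y* - g_Y)/Δu.
β = (1.58 + 3.96)/2.87 = 5.54/2.87 = 1.93.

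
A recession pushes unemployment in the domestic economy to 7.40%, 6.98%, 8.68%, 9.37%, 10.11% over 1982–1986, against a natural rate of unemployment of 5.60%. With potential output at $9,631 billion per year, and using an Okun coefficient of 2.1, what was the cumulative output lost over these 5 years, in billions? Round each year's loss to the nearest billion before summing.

$2,940 billion

Year 1982: gap = -2.1 × (7.4 - 5.6) = -3.78%, loss ≈ 9631 × 3.78/100 ≈ 364.
Year 1983: gap = -2.1 × (6.98 - 5.6) = -2.898%, loss ≈ 9631 × 2.898/100 ≈ 279.
Year 1984: gap = -2.1 × (8.68 - 5.6) = -6.468%, loss ≈ 9631 × 6.468/100 ≈ 623.
Year 1985: gap = -2.1 × (9.37 - 5.6) = -7.917%, loss ≈ 9631 × 7.917/100 ≈ 762.
Year 1986: gap = -2.1 × (10.11 - 5.6) = -9.471%, loss ≈ 9631 × 9.471/100 ≈ 912.
Total lost output = 364 + 279 + 623 + 762 + 912 = 2940 billion.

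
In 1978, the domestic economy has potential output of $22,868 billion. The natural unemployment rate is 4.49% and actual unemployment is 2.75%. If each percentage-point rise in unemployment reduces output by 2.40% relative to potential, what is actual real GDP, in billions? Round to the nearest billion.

$23,823 billion

Unemployment gap = 2.75 - 4.49 = -1.74 points, so the output gap is -2.4 × (-1.74) = 4.176%.
Actual GDP = 22868 × (1 + 4.176/100) = 22868 × 1.04176 ≈ 23823 billion.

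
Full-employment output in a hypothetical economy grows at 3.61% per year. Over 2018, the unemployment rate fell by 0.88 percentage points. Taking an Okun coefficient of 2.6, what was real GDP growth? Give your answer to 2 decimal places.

Growth-rate Okun's law: g_Y = g_Y* - β × Δu.
g_Y = 3.61 - 2.6 × (-0.88) = 3.61 + 2.288 = 5.898%, i.e. 5.90% to 2 d.p.

5.90%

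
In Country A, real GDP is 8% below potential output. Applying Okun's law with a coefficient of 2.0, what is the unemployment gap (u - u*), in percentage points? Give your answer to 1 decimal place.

Okun's law: output gap = -β × (u - u*), so u - u* = -(output gap)/β.
u - u* = -(-8)/2.0 = 4 percentage points.

4.0 percentage points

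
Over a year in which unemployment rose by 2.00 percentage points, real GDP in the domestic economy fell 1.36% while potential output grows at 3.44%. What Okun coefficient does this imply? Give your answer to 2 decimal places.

β ≈ 2.40

Growth form: g_Y = g_Y* - β × Δu, so β = (g_Y* - g_Y)/Δu.
β = (3.44 + 1.36)/2.00 = 4.8/2.00 = 2.40.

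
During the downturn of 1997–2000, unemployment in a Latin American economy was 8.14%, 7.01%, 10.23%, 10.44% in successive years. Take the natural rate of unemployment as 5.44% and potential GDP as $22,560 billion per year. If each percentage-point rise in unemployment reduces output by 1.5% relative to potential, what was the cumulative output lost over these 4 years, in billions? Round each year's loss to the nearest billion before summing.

Year 1997: gap = -1.5 × (8.14 - 5.44) = -4.05%, loss ≈ 22560 × 4.05/100 ≈ 914.
Year 1998: gap = -1.5 × (7.01 - 5.44) = -2.355%, loss ≈ 22560 × 2.355/100 ≈ 531.
Year 1999: gap = -1.5 × (10.23 - 5.44) = -7.185%, loss ≈ 22560 × 7.185/100 ≈ 1621.
Year 2000: gap = -1.5 × (10.44 - 5.44) = -7.5%, loss ≈ 22560 × 7.5/100 ≈ 1692.
Total lost output = 914 + 531 + 1621 + 1692 = 4758 billion.

$4,758 billion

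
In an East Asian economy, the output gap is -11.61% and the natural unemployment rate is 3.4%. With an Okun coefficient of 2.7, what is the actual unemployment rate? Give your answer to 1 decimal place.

7.7%

From Okun's law, u - u* = -(output gap)/β = -(-11.61)/2.7 = 4.3 points.
So u = 3.4 + 4.3 = 7.7%.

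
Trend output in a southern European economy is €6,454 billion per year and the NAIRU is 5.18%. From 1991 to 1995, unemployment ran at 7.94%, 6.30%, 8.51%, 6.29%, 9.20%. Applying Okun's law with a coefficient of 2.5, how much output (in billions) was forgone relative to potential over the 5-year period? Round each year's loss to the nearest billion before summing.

Year 1991: gap = -2.5 × (7.94 - 5.18) = -6.9%, loss ≈ 6454 × 6.9/100 ≈ 445.
Year 1992: gap = -2.5 × (6.3 - 5.18) = -2.8%, loss ≈ 6454 × 2.8/100 ≈ 181.
Year 1993: gap = -2.5 × (8.51 - 5.18) = -8.325%, loss ≈ 6454 × 8.325/100 ≈ 537.
Year 1994: gap = -2.5 × (6.29 - 5.18) = -2.775%, loss ≈ 6454 × 2.775/100 ≈ 179.
Year 1995: gap = -2.5 × (9.2 - 5.18) = -10.05%, loss ≈ 6454 × 10.05/100 ≈ 649.
Total lost output = 445 + 181 + 537 + 179 + 649 = 1991 billion.

€1,991 billion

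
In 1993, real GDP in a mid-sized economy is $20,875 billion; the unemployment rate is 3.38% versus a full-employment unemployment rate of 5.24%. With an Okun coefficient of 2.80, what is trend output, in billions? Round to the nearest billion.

$19,842 billion

Unemployment gap = 3.38 - 5.24 = -1.86 points, so output gap = -2.8 × (-1.86) = 5.208%.
Since Y = Y* × (1 + gap/100), Y* = 20875/1.05208 ≈ 19842 billion.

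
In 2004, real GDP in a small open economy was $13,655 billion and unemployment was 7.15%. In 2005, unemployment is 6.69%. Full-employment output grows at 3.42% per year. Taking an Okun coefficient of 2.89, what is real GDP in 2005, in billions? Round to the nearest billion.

Δu = 6.69 - 7.15 = -0.46 points.
Okun's law (growth form): g_Y = g_Y* - β × Δu = 3.42 - 2.89 × (-0.46) = 3.42 + 1.3294 = 4.7494%.
Real GDP in the next year = 13655 × (1 + 4.7494/100) = 13655 × 1.047494 ≈ 14304 billion.

$14,304 billion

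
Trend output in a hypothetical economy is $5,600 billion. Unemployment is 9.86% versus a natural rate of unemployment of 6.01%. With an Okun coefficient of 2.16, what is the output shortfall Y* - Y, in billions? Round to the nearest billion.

Output gap = -2.16 × (9.86 - 6.01) = -2.16 × 3.85 = -8.316%.
Actual GDP ≈ 5600 × 0.91684 ≈ 5134 billion, so the shortfall is 5600 - 5134 = 466 billion.

$466 billion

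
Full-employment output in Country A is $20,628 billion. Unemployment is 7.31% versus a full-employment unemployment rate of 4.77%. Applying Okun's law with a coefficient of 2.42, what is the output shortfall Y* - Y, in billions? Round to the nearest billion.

$1,268 billion

Output gap = -2.42 × (7.31 - 4.77) = -2.42 × 2.54 = -6.1468%.
Actual GDP ≈ 20628 × 0.938532 ≈ 19360 billion, so the shortfall is 20628 - 19360 = 1268 billion.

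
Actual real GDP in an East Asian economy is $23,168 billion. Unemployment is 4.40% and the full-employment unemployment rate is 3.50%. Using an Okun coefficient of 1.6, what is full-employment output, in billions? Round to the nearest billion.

$23,506 billion

Unemployment gap = 4.4 - 3.5 = 0.9 points, so output gap = -1.6 × 0.9 = -1.44%.
Since Y = Y* × (1 + gap/100), Y* = 23168/0.9856 ≈ 23506 billion.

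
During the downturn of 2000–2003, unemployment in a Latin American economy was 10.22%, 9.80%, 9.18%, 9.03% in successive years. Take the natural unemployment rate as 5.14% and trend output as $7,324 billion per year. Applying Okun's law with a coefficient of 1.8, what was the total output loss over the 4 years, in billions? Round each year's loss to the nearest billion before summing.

$2,330 billion

Year 2000: gap = -1.8 × (10.22 - 5.14) = -9.144%, loss ≈ 7324 × 9.144/100 ≈ 670.
Year 2001: gap = -1.8 × (9.8 - 5.14) = -8.388%, loss ≈ 7324 × 8.388/100 ≈ 614.
Year 2002: gap = -1.8 × (9.18 - 5.14) = -7.272%, loss ≈ 7324 × 7.272/100 ≈ 533.
Year 2003: gap = -1.8 × (9.03 - 5.14) = -7.002%, loss ≈ 7324 × 7.002/100 ≈ 513.
Total lost output = 670 + 614 + 533 + 513 = 2330 billion.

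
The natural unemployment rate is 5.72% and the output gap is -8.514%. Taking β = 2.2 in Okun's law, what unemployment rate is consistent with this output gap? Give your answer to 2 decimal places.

9.59%

From Okun's law, u - u* = -(output gap)/β = -(-8.514)/2.2 = 3.87 points.
So u = 5.72 + 3.87 = 9.59%.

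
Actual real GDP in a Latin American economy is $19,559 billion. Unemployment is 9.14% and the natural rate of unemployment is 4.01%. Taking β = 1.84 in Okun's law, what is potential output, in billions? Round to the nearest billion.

Unemployment gap = 9.14 - 4.01 = 5.13 points, so output gap = -1.84 × 5.13 = -9.4392%.
Since Y = Y* × (1 + gap/100), Y* = 19559/0.905608 ≈ 21598 billion.

$21,598 billion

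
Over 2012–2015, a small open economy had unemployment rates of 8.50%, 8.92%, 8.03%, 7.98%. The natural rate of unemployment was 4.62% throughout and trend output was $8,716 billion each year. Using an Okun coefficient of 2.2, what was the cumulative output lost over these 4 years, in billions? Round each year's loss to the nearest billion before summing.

Year 2012: gap = -2.2 × (8.5 - 4.62) = -8.536%, loss ≈ 8716 × 8.536/100 ≈ 744.
Year 2013: gap = -2.2 × (8.92 - 4.62) = -9.46%, loss ≈ 8716 × 9.46/100 ≈ 825.
Year 2014: gap = -2.2 × (8.03 - 4.62) = -7.502%, loss ≈ 8716 × 7.502/100 ≈ 654.
Year 2015: gap = -2.2 × (7.98 - 4.62) = -7.392%, loss ≈ 8716 × 7.392/100 ≈ 644.
Total lost output = 744 + 825 + 654 + 644 = 2867 billion.

$2,867 billion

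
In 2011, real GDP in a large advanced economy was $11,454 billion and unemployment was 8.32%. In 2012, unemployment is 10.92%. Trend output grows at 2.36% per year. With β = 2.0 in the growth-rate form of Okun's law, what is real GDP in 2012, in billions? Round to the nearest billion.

$11,129 billion

Δu = 10.92 - 8.32 = 2.6 points.
Okun's law (growth form): g_Y = g_Y* - β × Δu = 2.36 - 2.0 × (2.60) = 2.36 - 5.2 = -2.84%.
Real GDP in the next year = 11454 × (1 - 2.84/100) = 11454 × 0.9716 ≈ 11129 billion.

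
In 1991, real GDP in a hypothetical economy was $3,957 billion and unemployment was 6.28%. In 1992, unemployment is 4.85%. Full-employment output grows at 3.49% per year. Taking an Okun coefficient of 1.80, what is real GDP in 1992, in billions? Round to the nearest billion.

$4,197 billion

Δu = 4.85 - 6.28 = -1.43 points.
Okun's law (growth form): g_Y = g_Y* - β × Δu = 3.49 - 1.80 × (-1.43) = 3.49 + 2.574 = 6.064%.
Real GDP in the next year = 3957 × (1 + 6.064/100) = 3957 × 1.06064 ≈ 4197 billion.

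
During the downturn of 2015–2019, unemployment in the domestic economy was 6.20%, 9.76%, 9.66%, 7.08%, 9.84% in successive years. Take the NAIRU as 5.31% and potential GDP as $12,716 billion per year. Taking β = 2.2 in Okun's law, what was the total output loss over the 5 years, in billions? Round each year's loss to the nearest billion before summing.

Year 2015: gap = -2.2 × (6.2 - 5.31) = -1.958%, loss ≈ 12716 × 1.958/100 ≈ 249.
Year 2016: gap = -2.2 × (9.76 - 5.31) = -9.79%, loss ≈ 12716 × 9.79/100 ≈ 1245.
Year 2017: gap = -2.2 × (9.66 - 5.31) = -9.57%, loss ≈ 12716 × 9.57/100 ≈ 1217.
Year 2018: gap = -2.2 × (7.08 - 5.31) = -3.894%, loss ≈ 12716 × 3.894/100 ≈ 495.
Year 2019: gap = -2.2 × (9.84 - 5.31) = -9.966%, loss ≈ 12716 × 9.966/100 ≈ 1267.
Total lost output = 249 + 1245 + 1217 + 495 + 1267 = 4473 billion.

$4,473 billion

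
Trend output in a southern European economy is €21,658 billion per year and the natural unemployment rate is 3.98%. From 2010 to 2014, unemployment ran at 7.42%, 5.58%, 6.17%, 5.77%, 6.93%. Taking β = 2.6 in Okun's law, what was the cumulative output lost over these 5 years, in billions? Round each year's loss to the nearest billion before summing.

€6,740 billion

Year 2010: gap = -2.6 × (7.42 - 3.98) = -8.944%, loss ≈ 21658 × 8.944/100 ≈ 1937.
Year 2011: gap = -2.6 × (5.58 - 3.98) = -4.16%, loss ≈ 21658 × 4.16/100 ≈ 901.
Year 2012: gap = -2.6 × (6.17 - 3.98) = -5.694%, loss ≈ 21658 × 5.694/100 ≈ 1233.
Year 2013: gap = -2.6 × (5.77 - 3.98) = -4.654%, loss ≈ 21658 × 4.654/100 ≈ 1008.
Year 2014: gap = -2.6 × (6.93 - 3.98) = -7.67%, loss ≈ 21658 × 7.67/100 ≈ 1661.
Total lost output = 1937 + 901 + 1233 + 1008 + 1661 = 6740 billion.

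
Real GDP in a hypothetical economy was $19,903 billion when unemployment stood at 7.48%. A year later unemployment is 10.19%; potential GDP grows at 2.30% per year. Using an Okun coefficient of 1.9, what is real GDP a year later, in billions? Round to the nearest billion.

$19,336 billion

Δu = 10.19 - 7.48 = 2.71 points.
Okun's law (growth form): g_Y = g_Y* - β × Δu = 2.30 - 1.9 × (2.71) = 2.3 - 5.149 = -2.849%.
Real GDP in the next year = 19903 × (1 - 2.849/100) = 19903 × 0.97151 ≈ 19336 billion.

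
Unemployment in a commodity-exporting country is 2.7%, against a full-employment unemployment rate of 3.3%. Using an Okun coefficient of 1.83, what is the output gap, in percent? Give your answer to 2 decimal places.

The unemployment gap is 2.7 - 3.3 = -0.6 percentage points.
Okun's law gives an output gap of -1.83 × (-0.6) = 1.098%, i.e. 1.10% above potential.

1.10%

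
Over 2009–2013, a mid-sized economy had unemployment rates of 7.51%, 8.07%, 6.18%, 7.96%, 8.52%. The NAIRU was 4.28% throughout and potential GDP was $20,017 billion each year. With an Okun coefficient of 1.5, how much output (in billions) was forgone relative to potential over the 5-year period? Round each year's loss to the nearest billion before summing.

Year 2009: gap = -1.5 × (7.51 - 4.28) = -4.845%, loss ≈ 20017 × 4.845/100 ≈ 970.
Year 2010: gap = -1.5 × (8.07 - 4.28) = -5.685%, loss ≈ 20017 × 5.685/100 ≈ 1138.
Year 2011: gap = -1.5 × (6.18 - 4.28) = -2.85%, loss ≈ 20017 × 2.85/100 ≈ 570.
Year 2012: gap = -1.5 × (7.96 - 4.28) = -5.52%, loss ≈ 20017 × 5.52/100 ≈ 1105.
Year 2013: gap = -1.5 × (8.52 - 4.28) = -6.36%, loss ≈ 20017 × 6.36/100 ≈ 1273.
Total lost output = 970 + 1138 + 570 + 1105 + 1273 = 5056 billion.

$5,056 billion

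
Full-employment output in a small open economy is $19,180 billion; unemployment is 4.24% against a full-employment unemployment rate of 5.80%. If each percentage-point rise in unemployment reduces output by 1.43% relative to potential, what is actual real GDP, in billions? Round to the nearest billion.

$19,608 billion

Unemployment gap = 4.24 - 5.8 = -1.56 points, so the output gap is -1.43 × (-1.56) = 2.2308%.
Actual GDP = 19180 × (1 + 2.2308/100) = 19180 × 1.022308 ≈ 19608 billion.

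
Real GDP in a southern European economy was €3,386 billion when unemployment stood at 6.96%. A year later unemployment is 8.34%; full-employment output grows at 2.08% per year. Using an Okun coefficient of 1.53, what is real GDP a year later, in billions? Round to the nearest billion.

€3,385 billion

Δu = 8.34 - 6.96 = 1.38 points.
Okun's law (growth form): g_Y = g_Y* - β × Δu = 2.08 - 1.53 × (1.38) = 2.08 - 2.1114 = -0.0314%.
Real GDP in the next year = 3386 × (1 - 0.0314/100) = 3386 × 0.999686 ≈ 3385 billion.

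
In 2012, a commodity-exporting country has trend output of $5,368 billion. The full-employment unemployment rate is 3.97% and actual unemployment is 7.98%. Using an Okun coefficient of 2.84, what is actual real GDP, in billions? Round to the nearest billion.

Unemployment gap = 7.98 - 3.97 = 4.01 points, so the output gap is -2.84 × 4.01 = -11.3884%.
Actual GDP = 5368 × (1 - 11.3884/100) = 5368 × 0.886116 ≈ 4757 billion.

$4,757 billion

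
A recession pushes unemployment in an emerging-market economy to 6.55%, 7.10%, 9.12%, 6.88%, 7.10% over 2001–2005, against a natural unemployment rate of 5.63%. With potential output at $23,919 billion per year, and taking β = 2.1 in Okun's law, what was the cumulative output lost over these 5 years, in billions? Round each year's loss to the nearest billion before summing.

Year 2001: gap = -2.1 × (6.55 - 5.63) = -1.932%, loss ≈ 23919 × 1.932/100 ≈ 462.
Year 2002: gap = -2.1 × (7.1 - 5.63) = -3.087%, loss ≈ 23919 × 3.087/100 ≈ 738.
Year 2003: gap = -2.1 × (9.12 - 5.63) = -7.329%, loss ≈ 23919 × 7.329/100 ≈ 1753.
Year 2004: gap = -2.1 × (6.88 - 5.63) = -2.625%, loss ≈ 23919 × 2.625/100 ≈ 628.
Year 2005: gap = -2.1 × (7.1 - 5.63) = -3.087%, loss ≈ 23919 × 3.087/100 ≈ 738.
Total lost output = 462 + 738 + 1753 + 628 + 738 = 4319 billion.

$4,319 billion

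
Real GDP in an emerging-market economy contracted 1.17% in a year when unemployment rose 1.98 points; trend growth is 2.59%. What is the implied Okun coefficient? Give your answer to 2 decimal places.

β ≈ 1.90

Growth form: g_Y = g_Y* - β × Δu, so β = (g_Y* - g_Y)/Δu.
β = (2.59 + 1.17)/1.98 = 3.76/1.98 = 1.90.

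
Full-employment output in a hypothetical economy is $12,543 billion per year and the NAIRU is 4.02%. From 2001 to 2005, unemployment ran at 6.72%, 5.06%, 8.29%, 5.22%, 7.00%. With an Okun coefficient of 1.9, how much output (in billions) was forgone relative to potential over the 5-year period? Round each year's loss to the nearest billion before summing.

$2,905 billion

Year 2001: gap = -1.9 × (6.72 - 4.02) = -5.13%, loss ≈ 12543 × 5.13/100 ≈ 643.
Year 2002: gap = -1.9 × (5.06 - 4.02) = -1.976%, loss ≈ 12543 × 1.976/100 ≈ 248.
Year 2003: gap = -1.9 × (8.29 - 4.02) = -8.113%, loss ≈ 12543 × 8.113/100 ≈ 1018.
Year 2004: gap = -1.9 × (5.22 - 4.02) = -2.28%, loss ≈ 12543 × 2.28/100 ≈ 286.
Year 2005: gap = -1.9 × (7 - 4.02) = -5.662%, loss ≈ 12543 × 5.662/100 ≈ 710.
Total lost output = 643 + 248 + 1018 + 286 + 710 = 2905 billion.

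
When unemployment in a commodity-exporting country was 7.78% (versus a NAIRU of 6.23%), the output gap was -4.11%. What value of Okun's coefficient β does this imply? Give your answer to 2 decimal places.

β ≈ 2.65

Okun's law: output gap = -β × (u - u*).
-4.11 = -β × (7.78 - 6.23) = -β × 1.55, so β = 4.11/1.55 = 2.65.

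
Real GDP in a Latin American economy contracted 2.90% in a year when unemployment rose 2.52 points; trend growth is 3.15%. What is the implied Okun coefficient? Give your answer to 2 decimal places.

β ≈ 2.40

Growth form: g_Y = g_Y* - β × Δu, so β = (g_Y* - g_Y)/Δu.
β = (3.15 + 2.9)/2.52 = 6.05/2.52 = 2.40.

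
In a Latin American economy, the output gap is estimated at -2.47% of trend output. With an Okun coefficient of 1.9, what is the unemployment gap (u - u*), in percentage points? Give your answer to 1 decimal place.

Okun's law: output gap = -β × (u - u*), so u - u* = -(output gap)/β.
u - u* = -(-2.47)/1.9 = 1.3 percentage points.

1.3 percentage points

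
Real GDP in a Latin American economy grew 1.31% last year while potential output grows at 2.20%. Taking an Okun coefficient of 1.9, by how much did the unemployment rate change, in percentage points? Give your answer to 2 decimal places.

0.47 percentage points

Growth-rate Okun's law: g_Y = g_Y* - β × Δu, so Δu = (g_Y* - g_Y)/β.
Δu = (2.2 - 1.31)/1.9 = 0.89/1.9 = 0.47 percentage points.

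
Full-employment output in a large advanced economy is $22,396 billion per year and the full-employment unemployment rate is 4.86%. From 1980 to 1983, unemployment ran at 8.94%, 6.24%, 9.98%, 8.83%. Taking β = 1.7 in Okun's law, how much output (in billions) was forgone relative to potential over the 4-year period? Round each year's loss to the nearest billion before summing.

$5,539 billion

Year 1980: gap = -1.7 × (8.94 - 4.86) = -6.936%, loss ≈ 22396 × 6.936/100 ≈ 1553.
Year 1981: gap = -1.7 × (6.24 - 4.86) = -2.346%, loss ≈ 22396 × 2.346/100 ≈ 525.
Year 1982: gap = -1.7 × (9.98 - 4.86) = -8.704%, loss ≈ 22396 × 8.704/100 ≈ 1949.
Year 1983: gap = -1.7 × (8.83 - 4.86) = -6.749%, loss ≈ 22396 × 6.749/100 ≈ 1512.
Total lost output = 1553 + 525 + 1949 + 1512 = 5539 billion.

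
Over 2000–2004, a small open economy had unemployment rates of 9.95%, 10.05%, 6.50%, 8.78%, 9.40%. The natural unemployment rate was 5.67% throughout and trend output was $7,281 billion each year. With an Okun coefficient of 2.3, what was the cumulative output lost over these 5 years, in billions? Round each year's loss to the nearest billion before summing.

$2,735 billion

Year 2000: gap = -2.3 × (9.95 - 5.67) = -9.844%, loss ≈ 7281 × 9.844/100 ≈ 717.
Year 2001: gap = -2.3 × (10.05 - 5.67) = -10.074%, loss ≈ 7281 × 10.074/100 ≈ 733.
Year 2002: gap = -2.3 × (6.5 - 5.67) = -1.909%, loss ≈ 7281 × 1.909/100 ≈ 139.
Year 2003: gap = -2.3 × (8.78 - 5.67) = -7.153%, loss ≈ 7281 × 7.153/100 ≈ 521.
Year 2004: gap = -2.3 × (9.4 - 5.67) = -8.579%, loss ≈ 7281 × 8.579/100 ≈ 625.
Total lost output = 717 + 733 + 139 + 521 + 625 = 2735 billion.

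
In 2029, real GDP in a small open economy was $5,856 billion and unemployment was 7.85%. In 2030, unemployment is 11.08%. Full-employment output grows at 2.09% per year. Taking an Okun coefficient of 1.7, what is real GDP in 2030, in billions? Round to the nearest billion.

$5,657 billion

Δu = 11.08 - 7.85 = 3.23 points.
Okun's law (growth form): g_Y = g_Y* - β × Δu = 2.09 - 1.7 × (3.23) = 2.09 - 5.491 = -3.401%.
Real GDP in the next year = 5856 × (1 - 3.401/100) = 5856 × 0.96599 ≈ 5657 billion.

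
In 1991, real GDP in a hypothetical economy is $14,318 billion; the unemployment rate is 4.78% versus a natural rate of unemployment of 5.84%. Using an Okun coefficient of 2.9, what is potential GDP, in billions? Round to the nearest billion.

Unemployment gap = 4.78 - 5.84 = -1.06 points, so output gap = -2.9 × (-1.06) = 3.074%.
Since Y = Y* × (1 + gap/100), Y* = 14318/1.03074 ≈ 13891 billion.

$13,891 billion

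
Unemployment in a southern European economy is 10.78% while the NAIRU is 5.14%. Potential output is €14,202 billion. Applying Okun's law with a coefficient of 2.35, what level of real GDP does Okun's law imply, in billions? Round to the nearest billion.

Unemployment gap = 10.78 - 5.14 = 5.64 points, so the output gap is -2.35 × 5.64 = -13.254%.
Actual GDP = 14202 × (1 - 13.254/100) = 14202 × 0.86746 ≈ 12320 billion.

€12,320 billion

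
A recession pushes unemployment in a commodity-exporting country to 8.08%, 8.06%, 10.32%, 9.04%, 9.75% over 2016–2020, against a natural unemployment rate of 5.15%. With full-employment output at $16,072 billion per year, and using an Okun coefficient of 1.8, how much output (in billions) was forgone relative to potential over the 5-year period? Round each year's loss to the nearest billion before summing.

$5,642 billion

Year 2016: gap = -1.8 × (8.08 - 5.15) = -5.274%, loss ≈ 16072 × 5.274/100 ≈ 848.
Year 2017: gap = -1.8 × (8.06 - 5.15) = -5.238%, loss ≈ 16072 × 5.238/100 ≈ 842.
Year 2018: gap = -1.8 × (10.32 - 5.15) = -9.306%, loss ≈ 16072 × 9.306/100 ≈ 1496.
Year 2019: gap = -1.8 × (9.04 - 5.15) = -7.002%, loss ≈ 16072 × 7.002/100 ≈ 1125.
Year 2020: gap = -1.8 × (9.75 - 5.15) = -8.28%, loss ≈ 16072 × 8.28/100 ≈ 1331.
Total lost output = 848 + 842 + 1496 + 1125 + 1331 = 5642 billion.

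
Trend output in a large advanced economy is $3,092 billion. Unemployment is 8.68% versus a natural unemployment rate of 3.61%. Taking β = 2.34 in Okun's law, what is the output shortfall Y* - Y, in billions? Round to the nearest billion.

Output gap = -2.34 × (8.68 - 3.61) = -2.34 × 5.07 = -11.8638%.
Actual GDP ≈ 3092 × 0.881362 ≈ 2725 billion, so the shortfall is 3092 - 2725 = 367 billion.

$367 billion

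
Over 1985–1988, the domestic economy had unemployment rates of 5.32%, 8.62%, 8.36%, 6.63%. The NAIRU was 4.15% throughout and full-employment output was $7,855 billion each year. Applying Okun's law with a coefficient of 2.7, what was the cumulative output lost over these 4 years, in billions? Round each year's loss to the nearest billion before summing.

$2,615 billion

Year 1985: gap = -2.7 × (5.32 - 4.15) = -3.159%, loss ≈ 7855 × 3.159/100 ≈ 248.
Year 1986: gap = -2.7 × (8.62 - 4.15) = -12.069%, loss ≈ 7855 × 12.069/100 ≈ 948.
Year 1987: gap = -2.7 × (8.36 - 4.15) = -11.367%, loss ≈ 7855 × 11.367/100 ≈ 893.
Year 1988: gap = -2.7 × (6.63 - 4.15) = -6.696%, loss ≈ 7855 × 6.696/100 ≈ 526.
Total lost output = 248 + 948 + 893 + 526 = 2615 billion.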